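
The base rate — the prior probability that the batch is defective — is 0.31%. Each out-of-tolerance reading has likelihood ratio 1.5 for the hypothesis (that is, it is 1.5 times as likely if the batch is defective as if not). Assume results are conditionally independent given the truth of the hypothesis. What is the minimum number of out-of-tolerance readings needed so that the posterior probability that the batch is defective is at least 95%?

22

Prior odds = 0.0031/0.9969 = 31/9969.
Likelihood ratio per out-of-tolerance reading = 1.5.
Target odds: 0.95 ÷ 0.05 = 19.
Need (31/9969) × 1.5ⁿ ≥ 19, i.e. 1.5ⁿ ≥ 189411/31.
1.5²¹ ≈4987.89 falls short of 189411/31 but 1.5²² ≈7481.83 reaches it, so n = 22.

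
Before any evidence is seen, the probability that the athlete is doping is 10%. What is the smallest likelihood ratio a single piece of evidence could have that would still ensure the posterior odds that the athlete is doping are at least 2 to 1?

Prior odds = 0.1/0.9 = 1/9.
Target odds = 2.
Required Bayes factor = 2 ÷ (1/9) = 18.

18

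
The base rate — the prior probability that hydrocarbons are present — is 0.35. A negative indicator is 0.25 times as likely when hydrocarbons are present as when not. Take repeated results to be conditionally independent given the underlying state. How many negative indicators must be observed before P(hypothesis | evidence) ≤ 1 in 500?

Prior odds = 0.35/0.65 = 7/13.
Likelihood ratio per negative indicator = 0.25.
Target odds: 0.002 ÷ 0.998 = 1/499.
Require 0.25ⁿ ≤ 1/499 ÷ (7/13) = 13/3493.
0.25⁴ = 0.00390625 is still above 13/3493 but 0.25⁵ = 1/1024 is at or below it, so n = 5.

5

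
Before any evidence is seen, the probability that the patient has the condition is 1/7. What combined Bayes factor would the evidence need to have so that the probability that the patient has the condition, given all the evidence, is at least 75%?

Prior odds = (1/7)/(6/7) = 1/6.
Target odds = 0.75/0.25 = 3.
Required Bayes factor = 3 ÷ (1/6) = 18.

18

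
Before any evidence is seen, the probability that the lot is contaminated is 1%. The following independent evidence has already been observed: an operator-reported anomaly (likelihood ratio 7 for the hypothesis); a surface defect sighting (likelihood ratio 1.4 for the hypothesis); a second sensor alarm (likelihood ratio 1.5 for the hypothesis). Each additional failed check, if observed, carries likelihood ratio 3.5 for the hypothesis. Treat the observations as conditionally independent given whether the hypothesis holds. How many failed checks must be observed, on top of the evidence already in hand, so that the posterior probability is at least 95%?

Prior odds = 0.01/0.99 = 1/99.
Combined Bayes factor of the evidence already in hand = 7 × 1.4 × 1.5 = 14.7.
Odds after that evidence = (1/99) × 14.7 = 49/330.
Target odds = 0.95/0.05 = 19.
Need 3.5ⁿ ≥ 19 ÷ (49/330) = 6270/49.
3.5³ = 42.875 falls short of 6270/49 but 3.5⁴ = 150.0625 reaches it, so n = 4.

4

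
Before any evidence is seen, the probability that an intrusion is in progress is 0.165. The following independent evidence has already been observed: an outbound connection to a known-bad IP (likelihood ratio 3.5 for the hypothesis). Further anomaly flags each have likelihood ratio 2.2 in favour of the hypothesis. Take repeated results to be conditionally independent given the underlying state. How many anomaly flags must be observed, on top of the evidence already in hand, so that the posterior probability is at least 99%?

7

Prior odds = 0.165/0.835 = 33/167.
Bayes factor of the evidence already in hand = 3.5.
Odds after that evidence = (33/167) × 3.5 = 231/334.
Target odds = 0.99/0.01 = 99.
Need 2.2ⁿ ≥ 99 ÷ (231/334) = 1002/7.
2.2⁶ = 1771561/15625 falls short of 1002/7 but 2.2⁷ = 19487171/78125 reaches it, so n = 7.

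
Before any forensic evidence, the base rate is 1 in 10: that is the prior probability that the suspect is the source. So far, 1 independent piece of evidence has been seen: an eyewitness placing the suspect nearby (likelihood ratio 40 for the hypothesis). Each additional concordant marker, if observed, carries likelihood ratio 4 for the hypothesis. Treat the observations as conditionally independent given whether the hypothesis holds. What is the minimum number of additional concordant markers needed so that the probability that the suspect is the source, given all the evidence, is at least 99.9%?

4

Prior odds = 0.1/0.9 = 1/9.
Bayes factor of the evidence already in hand = 40.
Odds after that evidence = (1/9) × 40 = 40/9.
Target odds = 0.999/0.001 = 999.
Need 4ⁿ ≥ 999 ÷ (40/9) = 224.775.
4³ = 64 falls short of 224.775 but 4⁴ = 256 reaches it, so n = 4.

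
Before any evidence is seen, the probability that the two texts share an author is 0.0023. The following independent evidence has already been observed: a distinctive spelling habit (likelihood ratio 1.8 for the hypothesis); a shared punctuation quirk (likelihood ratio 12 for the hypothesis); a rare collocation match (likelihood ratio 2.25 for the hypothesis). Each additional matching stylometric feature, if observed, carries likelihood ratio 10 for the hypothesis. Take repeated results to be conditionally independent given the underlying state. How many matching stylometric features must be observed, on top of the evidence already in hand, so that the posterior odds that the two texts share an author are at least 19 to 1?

Prior odds = 0.0023/0.9977 = 23/9977.
Combined Bayes factor of the evidence already in hand = 1.8 × 12 × 2.25 = 48.6.
Odds after that evidence = (23/9977) × 48.6 = 5589/49885.
Target odds = 19.
Need 10ⁿ ≥ 19 ÷ (5589/49885) = 947815/5589.
10² = 100 falls short of 947815/5589 but 10³ = 1000 reaches it, so n = 3.

3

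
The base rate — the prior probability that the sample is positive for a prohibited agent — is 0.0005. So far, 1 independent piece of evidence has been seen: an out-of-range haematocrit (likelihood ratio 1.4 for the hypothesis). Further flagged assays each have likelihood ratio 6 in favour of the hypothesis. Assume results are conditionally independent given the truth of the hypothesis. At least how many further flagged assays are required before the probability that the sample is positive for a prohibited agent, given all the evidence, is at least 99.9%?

8

Prior odds = 0.0005/0.9995 = 1/1999.
Bayes factor of the evidence already in hand = 1.4.
Odds after that evidence = (1/1999) × 1.4 = 7/9995.
Target odds = 0.999/0.001 = 999.
Need 6ⁿ ≥ 999 ÷ (7/9995) = 9985005/7.
6⁷ = 279936 falls short of 9985005/7 but 6⁸ = 1679616 reaches it, so n = 8.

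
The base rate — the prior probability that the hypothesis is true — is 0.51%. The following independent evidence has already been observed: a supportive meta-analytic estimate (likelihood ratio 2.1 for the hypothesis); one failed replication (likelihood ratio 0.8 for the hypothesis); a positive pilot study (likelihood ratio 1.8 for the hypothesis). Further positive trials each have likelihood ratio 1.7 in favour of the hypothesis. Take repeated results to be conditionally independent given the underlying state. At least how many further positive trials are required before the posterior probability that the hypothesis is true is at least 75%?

10

Prior odds = 0.0051/0.9949 = 51/9949.
Combined Bayes factor of the evidence already in hand = 2.1 × 0.8 × 1.8 = 3.024.
Odds after that evidence = (51/9949) × 3.024 = 19278/1243625.
Target odds = 0.75/0.25 = 3.
Need 1.7ⁿ ≥ 3 ÷ (19278/1243625) = 1243625/6426.
1.7⁹ ≈118.588 falls short of 1243625/6426 but 1.7¹⁰ ≈201.599 reaches it, so n = 10.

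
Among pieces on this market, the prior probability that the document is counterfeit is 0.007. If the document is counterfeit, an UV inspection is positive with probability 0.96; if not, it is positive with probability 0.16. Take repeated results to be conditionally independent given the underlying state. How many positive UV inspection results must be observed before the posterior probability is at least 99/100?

Prior odds = 0.007/0.993 = 7/993.
Likelihood ratio of a positive = 0.96/0.16 = 6.
Target odds: 0.99 ÷ 0.01 = 99.
Need (7/993) × 6ⁿ ≥ 99, i.e. 6ⁿ ≥ 98307/7.
6⁵ = 7776 falls short of 98307/7 but 6⁶ = 46656 reaches it, so n = 6.

6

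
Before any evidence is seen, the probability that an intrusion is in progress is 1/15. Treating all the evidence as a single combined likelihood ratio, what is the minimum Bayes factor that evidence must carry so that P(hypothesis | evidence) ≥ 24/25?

Prior odds = (1/15)/(14/15) = 1/14.
Target odds = 0.96/0.04 = 24.
Required Bayes factor = 24 ÷ (1/14) = 336.

336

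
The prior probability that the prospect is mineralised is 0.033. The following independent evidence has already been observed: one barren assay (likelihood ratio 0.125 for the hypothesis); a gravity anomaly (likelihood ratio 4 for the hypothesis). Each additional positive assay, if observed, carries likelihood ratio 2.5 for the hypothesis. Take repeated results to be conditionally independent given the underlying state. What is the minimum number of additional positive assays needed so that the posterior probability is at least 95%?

8

Prior odds = 0.033/0.967 = 33/967.
Combined Bayes factor of the evidence already in hand = 0.125 × 4 = 0.5.
Odds after that evidence = (33/967) × 0.5 = 33/1934.
Target odds = 0.95/0.05 = 19.
Need 2.5ⁿ ≥ 19 ÷ (33/1934) = 36746/33.
2.5⁷ = 610.3515625 falls short of 36746/33 but 2.5⁸ = 390625/256 reaches it, so n = 8.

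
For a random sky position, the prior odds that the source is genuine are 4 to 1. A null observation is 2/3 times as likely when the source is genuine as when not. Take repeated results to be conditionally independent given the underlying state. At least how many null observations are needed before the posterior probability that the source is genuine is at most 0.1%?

21

Prior odds = 4.
Likelihood ratio per null observation = 2/3.
Target odds: 0.001 ÷ 0.999 = 1/999.
Require (2/3)ⁿ ≤ 1/999 ÷ 4 = 1/3996.
(2/3)²⁰ ≈0.000300729 is still above 1/3996 but (2/3)²¹ ≈0.000200486 is at or below it, so n = 21.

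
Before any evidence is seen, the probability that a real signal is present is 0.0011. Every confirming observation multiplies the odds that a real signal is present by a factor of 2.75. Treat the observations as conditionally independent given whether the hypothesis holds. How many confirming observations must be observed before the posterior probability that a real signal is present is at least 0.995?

12

Prior odds: 0.0011 ÷ 0.9989 = 11/9989.
Likelihood ratio per confirming observation = 2.75.
Target posterior odds = 0.995/0.005 = 199.
Require 2.75ⁿ ≥ 199 ÷ (11/9989) = 1987811/11.
2.75¹¹ ≈68023.6 falls short of 1987811/11 but 2.75¹² ≈187065 reaches it, so n = 12.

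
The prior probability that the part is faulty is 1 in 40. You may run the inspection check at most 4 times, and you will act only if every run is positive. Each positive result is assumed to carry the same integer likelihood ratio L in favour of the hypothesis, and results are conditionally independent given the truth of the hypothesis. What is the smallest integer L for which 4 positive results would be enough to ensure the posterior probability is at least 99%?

8

Prior odds = 0.025/0.975 = 1/39.
Target odds = 0.99/0.01 = 99.
Need L⁴ ≥ 99 ÷ (1/39) = 3861.
7⁴ = 2401 < 3861 ≤ 4096 = 8⁴, so L = 8.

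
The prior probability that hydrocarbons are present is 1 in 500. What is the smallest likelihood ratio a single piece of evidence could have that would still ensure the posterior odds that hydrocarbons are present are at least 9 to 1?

4491

Prior odds = 0.002/0.998 = 1/499.
Target odds = 9.
Required Bayes factor = 9 ÷ (1/499) = 4491.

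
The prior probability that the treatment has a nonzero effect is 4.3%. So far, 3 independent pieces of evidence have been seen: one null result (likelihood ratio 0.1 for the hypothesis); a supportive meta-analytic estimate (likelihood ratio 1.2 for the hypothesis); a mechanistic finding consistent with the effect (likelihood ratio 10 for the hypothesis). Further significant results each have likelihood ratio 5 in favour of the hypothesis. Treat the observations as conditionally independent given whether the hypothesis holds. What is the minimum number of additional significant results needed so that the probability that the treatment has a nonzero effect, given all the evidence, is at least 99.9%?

7

Prior odds = 0.043/0.957 = 43/957.
Combined Bayes factor of the evidence already in hand = 0.1 × 1.2 × 10 = 1.2.
Odds after that evidence = (43/957) × 1.2 = 86/1595.
Target odds = 0.999/0.001 = 999.
Need 5ⁿ ≥ 999 ÷ (86/1595) = 1593405/86.
5⁶ = 15625 falls short of 1593405/86 but 5⁷ = 78125 reaches it, so n = 7.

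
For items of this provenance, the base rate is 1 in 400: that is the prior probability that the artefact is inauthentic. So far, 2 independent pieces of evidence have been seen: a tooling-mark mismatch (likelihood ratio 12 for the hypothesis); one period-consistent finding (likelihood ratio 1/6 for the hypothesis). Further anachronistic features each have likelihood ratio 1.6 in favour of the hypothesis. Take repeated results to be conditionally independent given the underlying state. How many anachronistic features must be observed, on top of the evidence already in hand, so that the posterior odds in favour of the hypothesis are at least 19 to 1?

18

Prior odds = 0.0025/0.9975 = 1/399.
Combined Bayes factor of the evidence already in hand = 12 × (1/6) = 2.
Odds after that evidence = (1/399) × 2 = 2/399.
Target odds = 19.
Need 1.6ⁿ ≥ 19 ÷ (2/399) = 3790.5.
1.6¹⁷ ≈2951.48 falls short of 3790.5 but 1.6¹⁸ ≈4722.37 reaches it, so n = 18.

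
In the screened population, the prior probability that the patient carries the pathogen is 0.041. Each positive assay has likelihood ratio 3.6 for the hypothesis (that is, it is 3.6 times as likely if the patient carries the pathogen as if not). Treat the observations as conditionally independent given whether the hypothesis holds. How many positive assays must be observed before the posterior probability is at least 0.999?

8

Prior odds = 0.041/0.959 = 41/959.
Likelihood ratio per positive assay = 3.6.
Target posterior odds = 0.999/0.001 = 999.
Require 3.6ⁿ ≥ 999 ÷ (41/959) = 958041/41.
3.6⁷ = 612220032/78125 falls short of 958041/41 but 3.6⁸ ≈28211.1 reaches it, so n = 8.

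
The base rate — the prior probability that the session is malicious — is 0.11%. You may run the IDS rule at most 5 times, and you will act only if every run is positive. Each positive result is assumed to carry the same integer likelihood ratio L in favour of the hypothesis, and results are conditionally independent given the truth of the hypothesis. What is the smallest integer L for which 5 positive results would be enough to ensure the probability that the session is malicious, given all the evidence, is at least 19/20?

8

Prior odds = 0.0011/0.9989 = 11/9989.
Target odds = 0.95/0.05 = 19.
Need L⁵ ≥ 19 ÷ (11/9989) = 189791/11.
7⁵ = 16807 < 189791/11 ≤ 32768 = 8⁵, so L = 8.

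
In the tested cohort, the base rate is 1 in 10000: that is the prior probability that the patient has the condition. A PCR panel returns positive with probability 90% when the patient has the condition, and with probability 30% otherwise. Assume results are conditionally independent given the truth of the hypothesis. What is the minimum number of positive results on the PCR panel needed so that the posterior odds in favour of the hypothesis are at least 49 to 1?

12

Prior odds = 0.0001/0.9999 = 1/9999.
Likelihood ratio of a positive result = 0.9/0.3 = 3.
Target odds = 49.
Need (1/9999) × 3ⁿ ≥ 49, i.e. 3ⁿ ≥ 489951.
3¹¹ = 177147 falls short of 489951 but 3¹² = 531441 reaches it, so n = 12.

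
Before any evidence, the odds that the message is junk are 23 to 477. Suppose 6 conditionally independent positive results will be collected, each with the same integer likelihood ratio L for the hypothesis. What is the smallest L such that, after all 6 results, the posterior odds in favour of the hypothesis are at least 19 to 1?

Prior odds = 23/477.
Target odds = 19.
Need L⁶ ≥ 19 ÷ (23/477) = 9063/23.
2⁶ = 64 < 9063/23 ≤ 729 = 3⁶, so L = 3.

3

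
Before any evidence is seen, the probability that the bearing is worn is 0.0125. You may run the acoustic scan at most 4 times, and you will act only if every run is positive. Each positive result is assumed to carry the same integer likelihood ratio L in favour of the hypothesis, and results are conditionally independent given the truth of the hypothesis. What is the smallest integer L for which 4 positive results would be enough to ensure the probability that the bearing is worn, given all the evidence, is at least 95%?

7

Prior odds = 0.0125/0.9875 = 1/79.
Target odds = 0.95/0.05 = 19.
Need L⁴ ≥ 19 ÷ (1/79) = 1501.
6⁴ = 1296 < 1501 ≤ 2401 = 7⁴, so L = 7.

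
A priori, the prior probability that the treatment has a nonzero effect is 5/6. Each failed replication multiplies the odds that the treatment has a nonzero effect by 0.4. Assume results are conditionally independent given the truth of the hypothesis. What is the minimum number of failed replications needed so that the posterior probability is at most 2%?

Prior odds: (5/6) ÷ (1/6) = 5.
Likelihood ratio per failed replication = 0.4.
Target posterior odds = 0.02/0.98 = 1/49.
Need 5 × 0.4ⁿ ≤ 1/49, i.e. 0.4ⁿ ≤ 1/245.
0.4⁶ = 64/15625 is still above 1/245 but 0.4⁷ = 128/78125 is at or below it, so n = 7.

7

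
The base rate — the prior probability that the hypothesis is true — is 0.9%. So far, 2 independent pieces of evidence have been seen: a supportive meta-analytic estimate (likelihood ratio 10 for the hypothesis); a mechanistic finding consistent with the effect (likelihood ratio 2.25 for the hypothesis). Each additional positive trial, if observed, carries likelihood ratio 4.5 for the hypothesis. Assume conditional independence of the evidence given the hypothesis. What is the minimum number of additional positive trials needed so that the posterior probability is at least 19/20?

Prior odds = 0.009/0.991 = 9/991.
Combined Bayes factor of the evidence already in hand = 10 × 2.25 = 22.5.
Odds after that evidence = (9/991) × 22.5 = 405/1982.
Target odds = 0.95/0.05 = 19.
Need 4.5ⁿ ≥ 19 ÷ (405/1982) = 37658/405.
4.5³ = 91.125 falls short of 37658/405 but 4.5⁴ = 410.0625 reaches it, so n = 4.

4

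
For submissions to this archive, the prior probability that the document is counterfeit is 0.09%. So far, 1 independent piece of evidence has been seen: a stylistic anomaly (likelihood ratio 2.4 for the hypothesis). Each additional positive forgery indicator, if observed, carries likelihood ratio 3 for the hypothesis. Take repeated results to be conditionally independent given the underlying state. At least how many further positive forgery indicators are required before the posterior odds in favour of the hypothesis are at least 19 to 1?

9

Prior odds = 0.0009/0.9991 = 9/9991.
Bayes factor of the evidence already in hand = 2.4.
Odds after that evidence = (9/9991) × 2.4 = 108/49955.
Target odds = 19.
Need 3ⁿ ≥ 19 ÷ (108/49955) = 949145/108.
3⁸ = 6561 falls short of 949145/108 but 3⁹ = 19683 reaches it, so n = 9.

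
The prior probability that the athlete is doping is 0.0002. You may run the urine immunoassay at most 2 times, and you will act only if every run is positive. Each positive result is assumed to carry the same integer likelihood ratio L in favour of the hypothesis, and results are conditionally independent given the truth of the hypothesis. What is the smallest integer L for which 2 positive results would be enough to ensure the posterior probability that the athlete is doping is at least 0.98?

Prior odds = 0.0002/0.9998 = 1/4999.
Target odds = 0.98/0.02 = 49.
Need L² ≥ 49 ÷ (1/4999) = 244951.
494² = 244036 < 244951 ≤ 245025 = 495², so L = 495.

495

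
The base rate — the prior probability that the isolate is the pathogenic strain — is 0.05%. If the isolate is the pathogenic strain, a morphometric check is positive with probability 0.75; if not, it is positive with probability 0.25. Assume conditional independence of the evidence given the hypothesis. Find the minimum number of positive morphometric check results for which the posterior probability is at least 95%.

Prior odds = 0.0005/0.9995 = 1/1999.
Likelihood ratio of a positive = 0.75/0.25 = 3.
Target posterior odds = 0.95/0.05 = 19.
Need (1/1999) × 3ⁿ ≥ 19, i.e. 3ⁿ ≥ 37981.
3⁹ = 19683 falls short of 37981 but 3¹⁰ = 59049 reaches it, so n = 10.

10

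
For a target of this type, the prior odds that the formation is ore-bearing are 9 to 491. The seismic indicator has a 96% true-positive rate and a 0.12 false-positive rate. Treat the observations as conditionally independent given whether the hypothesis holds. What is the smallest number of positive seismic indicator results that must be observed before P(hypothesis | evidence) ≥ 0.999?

6

Prior odds = 9/491.
Likelihood ratio of a positive result = 0.96/0.12 = 8.
Target posterior odds = 0.999/0.001 = 999.
Need (9/491) × 8ⁿ ≥ 999, i.e. 8ⁿ ≥ 54501.
8⁵ = 32768 falls short of 54501 but 8⁶ = 262144 reaches it, so n = 6.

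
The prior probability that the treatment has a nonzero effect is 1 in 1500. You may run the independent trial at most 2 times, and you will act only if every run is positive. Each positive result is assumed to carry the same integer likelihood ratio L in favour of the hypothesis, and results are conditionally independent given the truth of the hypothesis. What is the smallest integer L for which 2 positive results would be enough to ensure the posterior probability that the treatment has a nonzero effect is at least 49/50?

272

Prior odds = (1/1500)/(1499/1500) = 1/1499.
Target odds = 0.98/0.02 = 49.
Need L² ≥ 49 ÷ (1/1499) = 73451.
271² = 73441 < 73451 ≤ 73984 = 272², so L = 272.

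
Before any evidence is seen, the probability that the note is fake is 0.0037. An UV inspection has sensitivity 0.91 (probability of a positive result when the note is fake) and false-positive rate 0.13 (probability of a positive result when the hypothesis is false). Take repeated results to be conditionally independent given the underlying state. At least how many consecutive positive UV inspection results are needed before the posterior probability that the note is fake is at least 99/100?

Prior odds: 0.0037 ÷ 0.9963 = 37/9963.
Likelihood ratio of a positive result = 0.91/0.13 = 7.
Target posterior odds = 0.99/0.01 = 99.
Require 7ⁿ ≥ 99 ÷ (37/9963) = 986337/37.
7⁵ = 16807 falls short of 986337/37 but 7⁶ = 117649 reaches it, so n = 6.

6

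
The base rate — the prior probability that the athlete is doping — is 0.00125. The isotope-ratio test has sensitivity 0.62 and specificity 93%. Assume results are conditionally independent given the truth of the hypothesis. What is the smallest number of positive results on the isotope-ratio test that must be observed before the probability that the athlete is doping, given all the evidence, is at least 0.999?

7

Prior odds = 0.00125/0.99875 = 1/799.
False-positive rate = 1 − 0.93 = 0.07; likelihood ratio of a positive = 0.62/0.07 = 62/7.
Target posterior odds = 0.999/0.001 = 999.
Require (62/7)ⁿ ≥ 999 ÷ (1/799) = 798201.
(62/7)⁶ ≈482794 falls short of 798201 but (62/7)⁷ ≈4.27618e+06 reaches it, so n = 7.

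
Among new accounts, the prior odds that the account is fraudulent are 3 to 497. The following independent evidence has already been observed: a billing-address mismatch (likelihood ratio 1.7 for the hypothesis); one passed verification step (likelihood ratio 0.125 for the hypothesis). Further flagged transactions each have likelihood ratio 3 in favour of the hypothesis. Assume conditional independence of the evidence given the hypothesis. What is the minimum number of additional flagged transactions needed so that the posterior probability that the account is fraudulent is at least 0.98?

Prior odds = 3/497.
Combined Bayes factor of the evidence already in hand = 1.7 × 0.125 = 0.2125.
Odds after that evidence = (3/497) × 0.2125 = 51/39760.
Target odds = 0.98/0.02 = 49.
Need 3ⁿ ≥ 49 ÷ (51/39760) = 1948240/51.
3⁹ = 19683 falls short of 1948240/51 but 3¹⁰ = 59049 reaches it, so n = 10.

10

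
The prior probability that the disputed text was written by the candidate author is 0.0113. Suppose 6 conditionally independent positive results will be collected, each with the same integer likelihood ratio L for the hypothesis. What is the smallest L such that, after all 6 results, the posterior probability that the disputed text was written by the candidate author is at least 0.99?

5

Prior odds = 0.0113/0.9887 = 113/9887.
Target odds = 0.99/0.01 = 99.
Need L⁶ ≥ 99 ÷ (113/9887) = 978813/113.
4⁶ = 4096 < 978813/113 ≤ 15625 = 5⁶, so L = 5.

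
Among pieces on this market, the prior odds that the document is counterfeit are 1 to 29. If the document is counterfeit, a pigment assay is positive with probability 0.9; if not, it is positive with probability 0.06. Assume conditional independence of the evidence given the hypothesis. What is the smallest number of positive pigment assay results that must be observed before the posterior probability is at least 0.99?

Prior odds = 1/29.
Likelihood ratio of a positive = 0.9/0.06 = 15.
Target odds: 0.99 ÷ 0.01 = 99.
Need (1/29) × 15ⁿ ≥ 99, i.e. 15ⁿ ≥ 2871.
15² = 225 falls short of 2871 but 15³ = 3375 reaches it, so n = 3.

3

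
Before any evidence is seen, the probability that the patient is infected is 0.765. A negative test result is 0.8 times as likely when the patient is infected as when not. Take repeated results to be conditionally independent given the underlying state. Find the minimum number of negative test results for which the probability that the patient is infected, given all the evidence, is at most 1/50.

Prior odds = 0.765/0.235 = 153/47.
Likelihood ratio per negative test result = 0.8.
Target posterior odds = 0.02/0.98 = 1/49.
Require 0.8ⁿ ≤ 1/49 ÷ (153/47) = 47/7497.
0.8²² ≈0.0073787 is still above 47/7497 but 0.8²³ ≈0.00590296 is at or below it, so n = 23.

23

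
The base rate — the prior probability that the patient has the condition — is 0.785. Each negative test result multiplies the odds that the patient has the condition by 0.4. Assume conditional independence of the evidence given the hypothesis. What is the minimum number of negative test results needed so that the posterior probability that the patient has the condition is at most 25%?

Prior odds: 0.785 ÷ 0.215 = 157/43.
Likelihood ratio per negative test result = 0.4.
Target posterior odds = 0.25/0.75 = 1/3.
Need (157/43) × 0.4ⁿ ≤ 1/3, i.e. 0.4ⁿ ≤ 43/471.
0.4² = 0.16 is still above 43/471 but 0.4³ = 0.064 is at or below it, so n = 3.

3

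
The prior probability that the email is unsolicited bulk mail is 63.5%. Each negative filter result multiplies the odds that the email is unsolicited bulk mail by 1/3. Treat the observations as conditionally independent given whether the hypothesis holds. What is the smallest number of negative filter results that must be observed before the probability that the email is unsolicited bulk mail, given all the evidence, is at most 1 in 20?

4

Prior odds = 0.635/0.365 = 127/73.
Likelihood ratio per negative filter result = 1/3.
Target odds: 0.05 ÷ 0.95 = 1/19.
Require (1/3)ⁿ ≤ 1/19 ÷ (127/73) = 73/2413.
(1/3)³ = 1/27 is still above 73/2413 but (1/3)⁴ = 1/81 is at or below it, so n = 4.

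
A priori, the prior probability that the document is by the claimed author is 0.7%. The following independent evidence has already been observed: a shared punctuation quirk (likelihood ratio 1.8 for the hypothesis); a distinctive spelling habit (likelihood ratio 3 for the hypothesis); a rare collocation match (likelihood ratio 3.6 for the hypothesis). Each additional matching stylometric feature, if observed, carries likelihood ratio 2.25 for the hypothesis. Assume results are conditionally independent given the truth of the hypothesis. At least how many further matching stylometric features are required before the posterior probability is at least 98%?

8

Prior odds = 0.007/0.993 = 7/993.
Combined Bayes factor of the evidence already in hand = 1.8 × 3 × 3.6 = 19.44.
Odds after that evidence = (7/993) × 19.44 = 1134/8275.
Target odds = 0.98/0.02 = 49.
Need 2.25ⁿ ≥ 49 ÷ (1134/8275) = 57925/162.
2.25⁷ = 4782969/16384 falls short of 57925/162 but 2.25⁸ = 43046721/65536 reaches it, so n = 8.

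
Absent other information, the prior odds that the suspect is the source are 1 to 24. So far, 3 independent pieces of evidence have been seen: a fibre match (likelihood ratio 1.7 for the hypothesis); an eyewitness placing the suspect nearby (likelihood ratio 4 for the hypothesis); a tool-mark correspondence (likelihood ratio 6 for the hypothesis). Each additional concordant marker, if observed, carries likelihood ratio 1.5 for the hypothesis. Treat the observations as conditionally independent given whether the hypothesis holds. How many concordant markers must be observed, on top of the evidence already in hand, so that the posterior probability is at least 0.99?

Prior odds = 1/24.
Combined Bayes factor of the evidence already in hand = 1.7 × 4 × 6 = 40.8.
Odds after that evidence = (1/24) × 40.8 = 1.7.
Target odds = 0.99/0.01 = 99.
Need 1.5ⁿ ≥ 99 ÷ 1.7 = 990/17.
1.5¹⁰ = 59049/1024 falls short of 990/17 but 1.5¹¹ = 177147/2048 reaches it, so n = 11.

11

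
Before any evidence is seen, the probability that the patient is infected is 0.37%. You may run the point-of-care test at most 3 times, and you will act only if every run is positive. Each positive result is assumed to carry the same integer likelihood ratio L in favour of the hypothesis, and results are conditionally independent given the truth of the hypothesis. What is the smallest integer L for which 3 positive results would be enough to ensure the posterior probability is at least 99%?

Prior odds = 0.0037/0.9963 = 37/9963.
Target odds = 0.99/0.01 = 99.
Need L³ ≥ 99 ÷ (37/9963) = 986337/37.
29³ = 24389 < 986337/37 ≤ 27000 = 30³, so L = 30.

30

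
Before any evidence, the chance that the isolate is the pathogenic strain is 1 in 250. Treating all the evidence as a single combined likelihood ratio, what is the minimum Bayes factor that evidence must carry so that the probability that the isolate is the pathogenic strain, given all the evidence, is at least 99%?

24651

Prior odds = 0.004/0.996 = 1/249.
Target odds = 0.99/0.01 = 99.
Required Bayes factor = 99 ÷ (1/249) = 24651.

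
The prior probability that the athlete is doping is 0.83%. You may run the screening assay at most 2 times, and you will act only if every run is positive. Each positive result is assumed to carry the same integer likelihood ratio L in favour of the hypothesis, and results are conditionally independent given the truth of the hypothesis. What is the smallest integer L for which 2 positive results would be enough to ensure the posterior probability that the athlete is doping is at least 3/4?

Prior odds = 0.0083/0.9917 = 83/9917.
Target odds = 0.75/0.25 = 3.
Need L² ≥ 3 ÷ (83/9917) = 29751/83.
18² = 324 < 29751/83 ≤ 361 = 19², so L = 19.

19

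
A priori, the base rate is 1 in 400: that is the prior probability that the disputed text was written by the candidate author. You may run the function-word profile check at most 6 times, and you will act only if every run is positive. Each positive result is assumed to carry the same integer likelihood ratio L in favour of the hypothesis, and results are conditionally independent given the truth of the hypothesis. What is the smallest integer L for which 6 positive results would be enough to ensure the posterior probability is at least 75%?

4

Prior odds = 0.0025/0.9975 = 1/399.
Target odds = 0.75/0.25 = 3.
Need L⁶ ≥ 3 ÷ (1/399) = 1197.
3⁶ = 729 < 1197 ≤ 4096 = 4⁶, so L = 4.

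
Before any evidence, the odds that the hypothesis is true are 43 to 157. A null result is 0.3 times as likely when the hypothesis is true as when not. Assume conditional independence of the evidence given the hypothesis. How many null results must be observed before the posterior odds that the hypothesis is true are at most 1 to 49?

3

Prior odds = 43/157.
Likelihood ratio per null result = 0.3.
Target odds = 1/49.
Require 0.3ⁿ ≤ 1/49 ÷ (43/157) = 157/2107.
0.3² = 0.09 is still above 157/2107 but 0.3³ = 0.027 is at or below it, so n = 3.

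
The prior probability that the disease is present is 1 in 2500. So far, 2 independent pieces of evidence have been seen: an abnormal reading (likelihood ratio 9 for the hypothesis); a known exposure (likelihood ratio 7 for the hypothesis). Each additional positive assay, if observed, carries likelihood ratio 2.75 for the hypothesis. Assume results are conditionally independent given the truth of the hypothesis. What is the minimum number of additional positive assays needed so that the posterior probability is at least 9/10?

Prior odds = 0.0004/0.9996 = 1/2499.
Combined Bayes factor of the evidence already in hand = 9 × 7 = 63.
Odds after that evidence = (1/2499) × 63 = 3/119.
Target odds = 0.9/0.1 = 9.
Need 2.75ⁿ ≥ 9 ÷ (3/119) = 357.
2.75⁵ = 161051/1024 falls short of 357 but 2.75⁶ = 1771561/4096 reaches it, so n = 6.

6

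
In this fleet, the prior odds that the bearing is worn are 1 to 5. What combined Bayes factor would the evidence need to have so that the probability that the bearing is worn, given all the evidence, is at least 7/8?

Prior odds = 0.2.
Target odds = 0.875/0.125 = 7.
Required Bayes factor = 7 ÷ 0.2 = 35.

35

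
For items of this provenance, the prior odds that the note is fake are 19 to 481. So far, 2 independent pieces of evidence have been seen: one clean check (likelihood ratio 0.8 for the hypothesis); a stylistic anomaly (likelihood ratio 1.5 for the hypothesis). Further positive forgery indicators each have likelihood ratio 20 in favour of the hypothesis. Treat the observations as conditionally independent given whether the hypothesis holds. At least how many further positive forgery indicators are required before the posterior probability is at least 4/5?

2

Prior odds = 19/481.
Combined Bayes factor of the evidence already in hand = 0.8 × 1.5 = 1.2.
Odds after that evidence = (19/481) × 1.2 = 114/2405.
Target odds = 0.8/0.2 = 4.
Need 20ⁿ ≥ 4 ÷ (114/2405) = 4810/57.
20¹ = 20 falls short of 4810/57 but 20² = 400 reaches it, so n = 2.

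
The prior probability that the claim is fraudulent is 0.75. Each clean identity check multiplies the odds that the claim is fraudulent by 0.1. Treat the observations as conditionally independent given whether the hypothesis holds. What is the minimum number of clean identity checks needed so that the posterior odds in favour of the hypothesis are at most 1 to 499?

4

Prior odds: 0.75 ÷ 0.25 = 3.
Likelihood ratio per clean identity check = 0.1.
Target odds = 1/499.
Require 0.1ⁿ ≤ 1/499 ÷ 3 = 1/1497.
0.1³ = 0.001 is still above 1/1497 but 0.1⁴ = 0.0001 is at or below it, so n = 4.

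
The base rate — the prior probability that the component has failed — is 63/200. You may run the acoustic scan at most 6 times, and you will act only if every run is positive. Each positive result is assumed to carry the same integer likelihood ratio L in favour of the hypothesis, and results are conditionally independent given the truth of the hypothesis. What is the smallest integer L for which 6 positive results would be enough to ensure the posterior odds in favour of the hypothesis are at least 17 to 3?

2

Prior odds = 0.315/0.685 = 63/137.
Target odds = 17/3.
Need L⁶ ≥ 17/3 ÷ (63/137) = 2329/189.
1⁶ = 1 < 2329/189 ≤ 64 = 2⁶, so L = 2.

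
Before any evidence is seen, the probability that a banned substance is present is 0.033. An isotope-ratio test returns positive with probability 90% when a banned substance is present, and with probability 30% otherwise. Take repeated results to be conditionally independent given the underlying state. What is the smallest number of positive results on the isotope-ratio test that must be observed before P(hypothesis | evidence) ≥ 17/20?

Prior odds = 0.033/0.967 = 33/967.
Likelihood ratio of a positive result = 0.9/0.3 = 3.
Target odds: 0.85 ÷ 0.15 = 17/3.
Require 3ⁿ ≥ 17/3 ÷ (33/967) = 16439/99.
3⁴ = 81 falls short of 16439/99 but 3⁵ = 243 reaches it, so n = 5.

5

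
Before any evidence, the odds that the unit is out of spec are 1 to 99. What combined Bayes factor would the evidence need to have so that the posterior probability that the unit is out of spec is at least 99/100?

9801

Prior odds = 1/99.
Target odds = 0.99/0.01 = 99.
Required Bayes factor = 99 ÷ (1/99) = 9801.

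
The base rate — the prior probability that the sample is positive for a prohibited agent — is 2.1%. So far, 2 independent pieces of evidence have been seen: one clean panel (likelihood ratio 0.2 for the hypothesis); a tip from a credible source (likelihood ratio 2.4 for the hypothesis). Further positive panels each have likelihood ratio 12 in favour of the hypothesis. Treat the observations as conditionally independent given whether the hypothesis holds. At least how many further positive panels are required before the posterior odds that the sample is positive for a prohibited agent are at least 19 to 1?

4

Prior odds = 0.021/0.979 = 21/979.
Combined Bayes factor of the evidence already in hand = 0.2 × 2.4 = 0.48.
Odds after that evidence = (21/979) × 0.48 = 252/24475.
Target odds = 19.
Need 12ⁿ ≥ 19 ÷ (252/24475) = 465025/252.
12³ = 1728 falls short of 465025/252 but 12⁴ = 20736 reaches it, so n = 4.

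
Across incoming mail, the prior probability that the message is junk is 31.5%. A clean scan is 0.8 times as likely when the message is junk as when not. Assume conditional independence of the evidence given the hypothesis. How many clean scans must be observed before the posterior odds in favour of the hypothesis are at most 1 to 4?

3

Prior odds: 0.315 ÷ 0.685 = 63/137.
Likelihood ratio per clean scan = 0.8.
Target odds = 0.25.
Need (63/137) × 0.8ⁿ ≤ 0.25, i.e. 0.8ⁿ ≤ 137/252.
0.8² = 0.64 is still above 137/252 but 0.8³ = 0.512 is at or below it, so n = 3.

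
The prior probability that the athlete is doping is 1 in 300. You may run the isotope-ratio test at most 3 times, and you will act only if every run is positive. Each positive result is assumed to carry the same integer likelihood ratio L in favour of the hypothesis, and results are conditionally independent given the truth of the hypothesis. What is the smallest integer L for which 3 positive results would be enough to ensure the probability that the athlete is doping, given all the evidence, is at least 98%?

Prior odds = (1/300)/(299/300) = 1/299.
Target odds = 0.98/0.02 = 49.
Need L³ ≥ 49 ÷ (1/299) = 14651.
24³ = 13824 < 14651 ≤ 15625 = 25³, so L = 25.

25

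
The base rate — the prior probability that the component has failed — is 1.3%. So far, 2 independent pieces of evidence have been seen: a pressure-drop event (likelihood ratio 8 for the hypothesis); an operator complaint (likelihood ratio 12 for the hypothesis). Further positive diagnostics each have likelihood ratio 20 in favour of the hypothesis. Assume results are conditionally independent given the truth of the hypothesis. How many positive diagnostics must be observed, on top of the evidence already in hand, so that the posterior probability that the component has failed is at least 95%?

1

Prior odds = 0.013/0.987 = 13/987.
Combined Bayes factor of the evidence already in hand = 8 × 12 = 96.
Odds after that evidence = (13/987) × 96 = 416/329.
Target odds = 0.95/0.05 = 19.
Need 20ⁿ ≥ 19 ÷ (416/329) = 6251/416.
20¹ = 20, which meets the required 6251/416; so n = 1.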